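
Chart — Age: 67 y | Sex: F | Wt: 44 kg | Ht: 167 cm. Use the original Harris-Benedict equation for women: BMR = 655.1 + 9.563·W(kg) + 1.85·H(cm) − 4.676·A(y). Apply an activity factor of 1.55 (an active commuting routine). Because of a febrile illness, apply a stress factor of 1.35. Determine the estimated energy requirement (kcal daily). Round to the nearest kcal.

2242 kcal daily

Harris-Benedict: BMR = 655.1 + 9.563(44) + 1.85(167) − 4.676(67) = 1071.53 kcal/day.
TEE = BMR × activity factor = 1071.53 × 1.55 = 1660.8715 kcal/day.
Apply stress factor: 1660.8715 × 1.35 = 2242.1765 kcal/day.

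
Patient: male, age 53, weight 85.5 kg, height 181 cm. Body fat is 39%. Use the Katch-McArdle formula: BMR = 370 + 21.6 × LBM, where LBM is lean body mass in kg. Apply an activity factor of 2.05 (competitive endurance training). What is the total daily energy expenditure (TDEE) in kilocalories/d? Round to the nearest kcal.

3068 kilocalories/d

LBM = 85.5 × (1 − 0.39) = 52.155 kg. Katch-McArdle: BMR = 370 + 21.6 × 52.155 = 1496.548 kcal/day.
TEE = BMR × activity factor = 1496.548 × 2.05 = 3067.9234 kcal/day.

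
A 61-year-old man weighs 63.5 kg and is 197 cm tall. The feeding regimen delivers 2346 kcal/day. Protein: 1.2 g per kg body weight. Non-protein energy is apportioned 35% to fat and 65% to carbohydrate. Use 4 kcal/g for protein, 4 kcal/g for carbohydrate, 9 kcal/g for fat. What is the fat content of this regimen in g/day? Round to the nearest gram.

79 g/day

Protein = 1.2 × 63.5 = 76.2 g → 76.2 × 4 = 304.8 kcal.
Non-protein calories = 2346 − 304.8 = 2041.2 kcal.
Fat: 35% × 2041.2 = 714.42 kcal; carbohydrate: 1326.78 kcal.
Fat: 714.42 kcal ÷ 9 kcal/g = 79.38 g.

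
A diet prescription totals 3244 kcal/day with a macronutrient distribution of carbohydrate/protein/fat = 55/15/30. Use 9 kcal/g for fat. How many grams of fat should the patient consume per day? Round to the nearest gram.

Fat energy = 30% × 3244 = 973.2 kcal.
At 9 kcal/g: 973.2 ÷ 9 = 108.1333 g.

108 g/day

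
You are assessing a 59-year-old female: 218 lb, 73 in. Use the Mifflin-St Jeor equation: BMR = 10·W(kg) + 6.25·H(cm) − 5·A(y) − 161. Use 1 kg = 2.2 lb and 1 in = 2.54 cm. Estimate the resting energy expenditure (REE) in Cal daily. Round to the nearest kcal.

1694 Cal daily

Convert to metric: weight = 218 ÷ 2.2 = 99.0909 kg; height = 73 × 2.54 = 185.42 cm.
Mifflin-St Jeor (female): BMR = 10(99.0909) + 6.25(185.42) − 5(59) − 161 = 990.9091 + 1158.875 − 295 − 161 = 1693.7841 kcal/day.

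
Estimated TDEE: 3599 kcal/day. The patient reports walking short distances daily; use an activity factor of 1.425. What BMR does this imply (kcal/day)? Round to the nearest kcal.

2526 kcal/day

BMR = TEE ÷ activity factor = 3599 ÷ 1.425 = 2525.614 kcal/day.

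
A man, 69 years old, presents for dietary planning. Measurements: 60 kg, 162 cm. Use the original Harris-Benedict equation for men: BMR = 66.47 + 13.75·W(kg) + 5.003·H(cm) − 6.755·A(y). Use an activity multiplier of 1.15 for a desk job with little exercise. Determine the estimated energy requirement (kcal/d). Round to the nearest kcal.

1421 kcal/d

Harris-Benedict: BMR = 66.47 + 13.75(60) + 5.003(162) − 6.755(69) = 1235.861 kcal/day.
TEE = BMR × activity factor = 1235.861 × 1.15 = 1421.2402 kcal/day.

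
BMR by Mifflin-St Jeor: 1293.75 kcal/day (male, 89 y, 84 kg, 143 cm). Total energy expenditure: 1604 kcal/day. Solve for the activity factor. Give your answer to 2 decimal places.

Activity factor = TEE ÷ BMR = 1604 ÷ 1293.75 = 1.24.

1.24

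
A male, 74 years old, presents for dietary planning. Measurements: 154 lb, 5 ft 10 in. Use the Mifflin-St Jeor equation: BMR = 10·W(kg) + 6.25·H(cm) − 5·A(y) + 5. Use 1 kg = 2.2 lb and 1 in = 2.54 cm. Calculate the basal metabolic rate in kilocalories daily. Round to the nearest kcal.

Convert to metric: weight = 154 ÷ 2.2 = 70 kg; height = (5×12 + 10) × 2.54 = 70 × 2.54 = 177.8 cm.
Mifflin-St Jeor (male): BMR = 10(70) + 6.25(177.8) − 5(74) + 5 = 700 + 1111.25 − 370 + 5 = 1446.25 kcal/day.

1446 kilocalories daily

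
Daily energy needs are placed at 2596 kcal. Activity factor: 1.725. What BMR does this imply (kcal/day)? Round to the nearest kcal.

1505 kcal/day

BMR = TEE ÷ activity factor = 2596 ÷ 1.725 = 1504.9275 kcal/day.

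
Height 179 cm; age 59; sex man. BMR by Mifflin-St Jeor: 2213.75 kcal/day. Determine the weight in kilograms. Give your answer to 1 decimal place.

2213.75 = 10·W + 6.25(179) − 5(59) + 5
10·W = 2213.75 − 828.75 = 1385, so W = 138.5 kg.

138.5 kg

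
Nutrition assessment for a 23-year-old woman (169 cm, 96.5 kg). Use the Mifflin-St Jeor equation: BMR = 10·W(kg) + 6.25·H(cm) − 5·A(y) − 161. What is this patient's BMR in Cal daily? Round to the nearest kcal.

1745 Cal daily

Mifflin-St Jeor (female): BMR = 10(96.5) + 6.25(169) − 5(23) − 161 = 965 + 1056.25 − 115 − 161 = 1745.25 kcal/day.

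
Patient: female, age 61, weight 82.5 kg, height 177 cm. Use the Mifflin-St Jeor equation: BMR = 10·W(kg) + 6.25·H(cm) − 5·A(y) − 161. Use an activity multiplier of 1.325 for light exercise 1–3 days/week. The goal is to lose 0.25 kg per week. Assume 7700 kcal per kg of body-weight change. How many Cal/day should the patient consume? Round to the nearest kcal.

1666 Cal/day

Mifflin-St Jeor (female): BMR = 10(82.5) + 6.25(177) − 5(61) − 161 = 825 + 1106.25 − 305 − 161 = 1465.25 kcal/day.
TEE = 1465.25 × 1.325 = 1941.4563 kcal/day.
Required daily deficit = 0.25 × 7700 ÷ 7 = 275 kcal/day.
Target intake = 1941.4563 − 275 = 1666.4563 kcal/day.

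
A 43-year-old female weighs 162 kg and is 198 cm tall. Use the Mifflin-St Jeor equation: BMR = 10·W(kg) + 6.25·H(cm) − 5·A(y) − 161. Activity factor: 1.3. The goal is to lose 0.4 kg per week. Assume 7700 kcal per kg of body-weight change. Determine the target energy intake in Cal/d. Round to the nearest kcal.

Mifflin-St Jeor (female): BMR = 10(162) + 6.25(198) − 5(43) − 161 = 1620 + 1237.5 − 215 − 161 = 2481.5 kcal/day.
TEE = 2481.5 × 1.3 = 3225.95 kcal/day.
Required daily deficit = 0.4 × 7700 ÷ 7 = 440 kcal/day.
Target intake = 3225.95 − 440 = 2785.95 kcal/day.

2786 Cal/d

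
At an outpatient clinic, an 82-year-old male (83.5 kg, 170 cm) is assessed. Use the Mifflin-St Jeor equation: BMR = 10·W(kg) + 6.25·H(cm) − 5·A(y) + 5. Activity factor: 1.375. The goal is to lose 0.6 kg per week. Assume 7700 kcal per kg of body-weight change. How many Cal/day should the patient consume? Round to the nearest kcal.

1392 Cal/day

Mifflin-St Jeor (male): BMR = 10(83.5) + 6.25(170) − 5(82) + 5 = 835 + 1062.5 − 410 + 5 = 1492.5 kcal/day.
TEE = 1492.5 × 1.375 = 2052.1875 kcal/day.
Required daily deficit = 0.6 × 7700 ÷ 7 = 660 kcal/day.
Target intake = 2052.1875 − 660 = 1392.1875 kcal/day.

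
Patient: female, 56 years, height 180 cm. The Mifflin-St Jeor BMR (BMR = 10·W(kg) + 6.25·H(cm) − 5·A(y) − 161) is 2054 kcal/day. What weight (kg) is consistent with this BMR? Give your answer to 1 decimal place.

2054 = 10·W + 6.25(180) − 5(56) − 161
10·W = 2054 − 684 = 1370, so W = 137 kg.

137.0 kg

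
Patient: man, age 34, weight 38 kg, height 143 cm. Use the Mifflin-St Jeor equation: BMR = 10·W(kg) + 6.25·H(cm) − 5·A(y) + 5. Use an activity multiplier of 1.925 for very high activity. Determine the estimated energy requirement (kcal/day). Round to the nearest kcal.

2134 kcal/day

Mifflin-St Jeor (male): BMR = 10(38) + 6.25(143) − 5(34) + 5 = 380 + 893.75 − 170 + 5 = 1108.75 kcal/day.
TEE = BMR × activity factor = 1108.75 × 1.925 = 2134.3438 kcal/day.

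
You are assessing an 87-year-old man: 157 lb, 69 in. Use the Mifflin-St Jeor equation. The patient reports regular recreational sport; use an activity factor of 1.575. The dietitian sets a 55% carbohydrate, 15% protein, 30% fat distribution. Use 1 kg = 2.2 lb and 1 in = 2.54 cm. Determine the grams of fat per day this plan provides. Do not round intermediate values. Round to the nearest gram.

Convert to metric: weight = 157 ÷ 2.2 = 71.3636 kg; height = 69 × 2.54 = 175.26 cm.
Mifflin-St Jeor (male): BMR = 10(71.3636) + 6.25(175.26) − 5(87) + 5 = 713.6364 + 1095.375 − 435 + 5 = 1379.0114 kcal/day.
TEE = 1379.0114 × 1.575 = 2171.9429 kcal/day.
Fat energy = 30% × 2171.9429 = 651.5829 kcal.
Fat = 651.5829 ÷ 9 kcal/g = 72.3981 g.

72 g/day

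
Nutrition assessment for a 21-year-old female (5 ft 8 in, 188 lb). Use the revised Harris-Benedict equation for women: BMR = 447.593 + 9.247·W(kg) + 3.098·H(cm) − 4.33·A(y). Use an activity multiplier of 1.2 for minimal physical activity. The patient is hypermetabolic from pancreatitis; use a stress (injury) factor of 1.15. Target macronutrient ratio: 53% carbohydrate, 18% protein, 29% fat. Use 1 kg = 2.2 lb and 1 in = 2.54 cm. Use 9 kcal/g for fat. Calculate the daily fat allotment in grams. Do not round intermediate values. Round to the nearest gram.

Convert to metric: weight = 188 ÷ 2.2 = 85.4545 kg; height = (5×12 + 8) × 2.54 = 68 × 2.54 = 172.72 cm.
Harris-Benedict: BMR = 447.593 + 9.247(85.4545) + 3.098(172.72) − 4.33(21) = 1681.9477 kcal/day.
TEE = 1681.9477 × 1.2 = 2018.3373 kcal/day.
With stress factor 1.15: 2018.3373 × 1.15 = 2321.0879 kcal/day.
Fat energy = 29% × 2321.0879 = 673.1155 kcal.
Fat = 673.1155 ÷ 9 kcal/g = 74.7906 g.

75 g/day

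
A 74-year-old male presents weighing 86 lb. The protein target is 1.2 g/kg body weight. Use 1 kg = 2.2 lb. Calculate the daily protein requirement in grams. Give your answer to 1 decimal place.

Weight in kg = 86 ÷ 2.2 = 39.0909 kg.
Protein = 1.2 g/kg × 39.0909 kg = 46.9091 g/day.

46.9 g/day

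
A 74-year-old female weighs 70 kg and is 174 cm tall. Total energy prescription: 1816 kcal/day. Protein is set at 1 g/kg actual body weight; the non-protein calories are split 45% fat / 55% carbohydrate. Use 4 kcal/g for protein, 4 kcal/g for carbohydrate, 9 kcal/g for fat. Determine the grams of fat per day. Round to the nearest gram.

77 g/day

Protein = 1 × 70 = 70 g → 70 × 4 = 280 kcal.
Non-protein calories = 1816 − 280 = 1536 kcal.
Fat: 45% × 1536 = 691.2 kcal; carbohydrate: 844.8 kcal.
Fat: 691.2 kcal ÷ 9 kcal/g = 76.8 g.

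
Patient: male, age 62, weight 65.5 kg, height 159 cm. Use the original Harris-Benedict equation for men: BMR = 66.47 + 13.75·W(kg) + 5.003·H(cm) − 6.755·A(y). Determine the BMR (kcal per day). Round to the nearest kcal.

1344 kcal per day

Harris-Benedict: BMR = 66.47 + 13.75(65.5) + 5.003(159) − 6.755(62) = 1343.762 kcal/day.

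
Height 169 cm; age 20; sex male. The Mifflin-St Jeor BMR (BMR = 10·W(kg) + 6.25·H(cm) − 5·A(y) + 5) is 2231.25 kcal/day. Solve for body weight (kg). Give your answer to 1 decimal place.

127.0 kg

2231.25 = 10·W + 6.25(169) − 5(20) + 5
10·W = 2231.25 − 961.25 = 1270, so W = 127 kg.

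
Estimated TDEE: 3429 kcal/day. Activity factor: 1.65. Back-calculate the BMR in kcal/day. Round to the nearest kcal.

2078 kcal/day

BMR = TEE ÷ activity factor = 3429 ÷ 1.65 = 2078.1818 kcal/day.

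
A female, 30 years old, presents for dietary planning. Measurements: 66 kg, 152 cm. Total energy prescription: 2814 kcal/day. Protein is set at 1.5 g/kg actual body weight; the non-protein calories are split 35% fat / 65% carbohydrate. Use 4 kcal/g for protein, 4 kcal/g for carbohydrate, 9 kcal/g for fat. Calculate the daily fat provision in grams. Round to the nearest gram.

94 g/day

Protein = 1.5 × 66 = 99 g → 99 × 4 = 396 kcal.
Non-protein calories = 2814 − 396 = 2418 kcal.
Fat: 35% × 2418 = 846.3 kcal; carbohydrate: 1571.7 kcal.
Fat: 846.3 kcal ÷ 9 kcal/g = 94.0333 g.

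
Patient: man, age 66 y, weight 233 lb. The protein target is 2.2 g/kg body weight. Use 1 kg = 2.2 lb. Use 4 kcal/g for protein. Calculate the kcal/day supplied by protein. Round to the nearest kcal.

932 kcal/day

Weight in kg = 233 ÷ 2.2 = 105.9091 kg.
Protein = 2.2 g/kg × 105.9091 kg = 233 g/day.
Protein energy = 233 g × 4 kcal/g = 932 kcal/day.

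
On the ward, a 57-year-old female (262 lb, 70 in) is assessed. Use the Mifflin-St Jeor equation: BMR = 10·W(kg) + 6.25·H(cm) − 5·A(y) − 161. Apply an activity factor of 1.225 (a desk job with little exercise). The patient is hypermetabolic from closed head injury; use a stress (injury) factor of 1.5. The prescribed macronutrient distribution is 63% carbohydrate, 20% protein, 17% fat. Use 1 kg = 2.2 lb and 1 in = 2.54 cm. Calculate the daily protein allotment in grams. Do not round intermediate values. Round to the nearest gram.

171 g/day

Convert to metric: weight = 262 ÷ 2.2 = 119.0909 kg; height = 70 × 2.54 = 177.8 cm.
Mifflin-St Jeor (female): BMR = 10(119.0909) + 6.25(177.8) − 5(57) − 161 = 1190.9091 + 1111.25 − 285 − 161 = 1856.1591 kcal/day.
TEE = 1856.1591 × 1.225 = 2273.7949 kcal/day.
With stress factor 1.5: 2273.7949 × 1.5 = 3410.6923 kcal/day.
Protein energy = 20% × 3410.6923 = 682.1385 kcal.
Protein = 682.1385 ÷ 4 kcal/g = 170.5346 g.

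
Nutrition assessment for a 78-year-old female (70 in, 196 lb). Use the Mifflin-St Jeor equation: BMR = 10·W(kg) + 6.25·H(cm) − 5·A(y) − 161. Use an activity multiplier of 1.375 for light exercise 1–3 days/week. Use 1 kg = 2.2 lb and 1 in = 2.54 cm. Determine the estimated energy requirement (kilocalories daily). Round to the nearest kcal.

1995 kilocalories daily

Convert to metric: weight = 196 ÷ 2.2 = 89.0909 kg; height = 70 × 2.54 = 177.8 cm.
Mifflin-St Jeor (female): BMR = 10(89.0909) + 6.25(177.8) − 5(78) − 161 = 890.9091 + 1111.25 − 390 − 161 = 1451.1591 kcal/day.
TEE = BMR × activity factor = 1451.1591 × 1.375 = 1995.3438 kcal/day.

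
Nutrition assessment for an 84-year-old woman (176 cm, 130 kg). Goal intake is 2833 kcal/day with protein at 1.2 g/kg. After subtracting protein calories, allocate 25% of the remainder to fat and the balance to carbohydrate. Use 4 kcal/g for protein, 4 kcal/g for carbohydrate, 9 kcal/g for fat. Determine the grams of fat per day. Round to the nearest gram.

Protein = 1.2 × 130 = 156 g → 156 × 4 = 624 kcal.
Non-protein calories = 2833 − 624 = 2209 kcal.
Fat: 25% × 2209 = 552.25 kcal; carbohydrate: 1656.75 kcal.
Fat: 552.25 kcal ÷ 9 kcal/g = 61.3611 g.

61 g/day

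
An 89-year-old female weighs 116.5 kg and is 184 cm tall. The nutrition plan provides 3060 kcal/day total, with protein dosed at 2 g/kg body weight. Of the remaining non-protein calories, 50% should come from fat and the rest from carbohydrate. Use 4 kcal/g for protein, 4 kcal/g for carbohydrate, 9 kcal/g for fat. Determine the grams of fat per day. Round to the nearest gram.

118 g/day

Protein = 2 × 116.5 = 233 g → 233 × 4 = 932 kcal.
Non-protein calories = 3060 − 932 = 2128 kcal.
Fat: 50% × 2128 = 1064 kcal; carbohydrate: 1064 kcal.
Fat: 1064 kcal ÷ 9 kcal/g = 118.2222 g.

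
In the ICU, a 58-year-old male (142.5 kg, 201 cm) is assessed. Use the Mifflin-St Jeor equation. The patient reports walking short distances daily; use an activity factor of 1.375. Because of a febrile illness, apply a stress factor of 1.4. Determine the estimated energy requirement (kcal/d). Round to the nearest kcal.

Mifflin-St Jeor (male): BMR = 10(142.5) + 6.25(201) − 5(58) + 5 = 1425 + 1256.25 − 290 + 5 = 2396.25 kcal/day.
TEE = BMR × activity factor = 2396.25 × 1.375 = 3294.8438 kcal/day.
Apply stress factor: 3294.8438 × 1.4 = 4612.7813 kcal/day.

4613 kcal/d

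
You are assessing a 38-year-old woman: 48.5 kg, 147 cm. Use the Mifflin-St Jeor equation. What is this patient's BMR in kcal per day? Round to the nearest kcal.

Mifflin-St Jeor (female): BMR = 10(48.5) + 6.25(147) − 5(38) − 161 = 485 + 918.75 − 190 − 161 = 1052.75 kcal/day.

1053 kcal per day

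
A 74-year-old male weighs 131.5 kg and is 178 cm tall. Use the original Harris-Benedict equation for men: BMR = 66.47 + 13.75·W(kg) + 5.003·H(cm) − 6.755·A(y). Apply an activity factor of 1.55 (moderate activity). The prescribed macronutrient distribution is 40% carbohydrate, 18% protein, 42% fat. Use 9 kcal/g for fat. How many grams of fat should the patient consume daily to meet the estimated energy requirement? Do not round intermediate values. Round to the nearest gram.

164 g/day

Harris-Benedict: BMR = 66.47 + 13.75(131.5) + 5.003(178) − 6.755(74) = 2265.259 kcal/day.
TEE = 2265.259 × 1.55 = 3511.1515 kcal/day.
Fat energy = 42% × 3511.1515 = 1474.6836 kcal.
Fat = 1474.6836 ÷ 9 kcal/g = 163.8537 g.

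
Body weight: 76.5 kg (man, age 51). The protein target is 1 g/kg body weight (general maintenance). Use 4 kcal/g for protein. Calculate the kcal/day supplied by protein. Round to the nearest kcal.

306 kcal/day

Protein = 1 g/kg × 76.5 kg = 76.5 g/day.
Protein energy = 76.5 g × 4 kcal/g = 306 kcal/day.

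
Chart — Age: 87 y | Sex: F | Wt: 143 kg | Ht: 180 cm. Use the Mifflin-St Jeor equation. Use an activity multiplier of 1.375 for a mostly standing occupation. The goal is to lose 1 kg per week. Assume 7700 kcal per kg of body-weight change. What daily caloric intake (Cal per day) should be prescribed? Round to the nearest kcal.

Mifflin-St Jeor (female): BMR = 10(143) + 6.25(180) − 5(87) − 161 = 1430 + 1125 − 435 − 161 = 1959 kcal/day.
TEE = 1959 × 1.375 = 2693.625 kcal/day.
Required daily deficit = 1 × 7700 ÷ 7 = 1100 kcal/day.
Target intake = 2693.625 − 1100 = 1593.625 kcal/day.

1594 Cal per day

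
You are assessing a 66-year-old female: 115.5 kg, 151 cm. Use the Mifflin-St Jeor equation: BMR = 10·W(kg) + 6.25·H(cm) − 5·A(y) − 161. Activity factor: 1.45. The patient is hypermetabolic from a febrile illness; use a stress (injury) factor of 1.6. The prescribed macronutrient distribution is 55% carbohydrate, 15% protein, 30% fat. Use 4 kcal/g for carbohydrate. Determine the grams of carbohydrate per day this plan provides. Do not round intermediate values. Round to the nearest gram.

513 g/day

Mifflin-St Jeor (female): BMR = 10(115.5) + 6.25(151) − 5(66) − 161 = 1155 + 943.75 − 330 − 161 = 1607.75 kcal/day.
TEE = 1607.75 × 1.45 = 2331.2375 kcal/day.
With stress factor 1.6: 2331.2375 × 1.6 = 3729.98 kcal/day.
Carbohydrate energy = 55% × 3729.98 = 2051.489 kcal.
Carbohydrate = 2051.489 ÷ 4 kcal/g = 512.8723 g.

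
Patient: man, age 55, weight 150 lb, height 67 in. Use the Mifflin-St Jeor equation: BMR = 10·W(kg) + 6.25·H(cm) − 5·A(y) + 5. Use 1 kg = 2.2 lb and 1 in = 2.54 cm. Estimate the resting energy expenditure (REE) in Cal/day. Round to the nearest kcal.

1475 Cal/day

Convert to metric: weight = 150 ÷ 2.2 = 68.1818 kg; height = 67 × 2.54 = 170.18 cm.
Mifflin-St Jeor (male): BMR = 10(68.1818) + 6.25(170.18) − 5(55) + 5 = 681.8182 + 1063.625 − 275 + 5 = 1475.4432 kcal/day.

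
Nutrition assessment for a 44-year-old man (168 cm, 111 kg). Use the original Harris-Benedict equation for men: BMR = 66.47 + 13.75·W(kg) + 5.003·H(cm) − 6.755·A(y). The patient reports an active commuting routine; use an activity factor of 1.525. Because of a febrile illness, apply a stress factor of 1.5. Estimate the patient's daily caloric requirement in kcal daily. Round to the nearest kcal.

4886 kcal daily

Harris-Benedict: BMR = 66.47 + 13.75(111) + 5.003(168) − 6.755(44) = 2136.004 kcal/day.
TEE = BMR × activity factor = 2136.004 × 1.525 = 3257.4061 kcal/day.
Apply stress factor: 3257.4061 × 1.5 = 4886.1092 kcal/day.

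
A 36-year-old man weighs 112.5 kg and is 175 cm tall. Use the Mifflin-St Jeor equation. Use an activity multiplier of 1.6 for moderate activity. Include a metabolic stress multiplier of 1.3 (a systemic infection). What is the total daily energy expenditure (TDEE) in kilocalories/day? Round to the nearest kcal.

Mifflin-St Jeor (male): BMR = 10(112.5) + 6.25(175) − 5(36) + 5 = 1125 + 1093.75 − 180 + 5 = 2043.75 kcal/day.
TEE = BMR × activity factor = 2043.75 × 1.6 = 3270 kcal/day.
Apply stress factor: 3270 × 1.3 = 4251 kcal/day.

4251 kilocalories/day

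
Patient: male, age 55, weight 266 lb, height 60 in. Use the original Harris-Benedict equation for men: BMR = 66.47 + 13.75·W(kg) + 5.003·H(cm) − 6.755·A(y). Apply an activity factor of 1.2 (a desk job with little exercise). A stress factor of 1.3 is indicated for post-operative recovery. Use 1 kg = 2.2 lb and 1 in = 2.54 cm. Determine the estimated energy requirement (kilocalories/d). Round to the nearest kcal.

Convert to metric: weight = 266 ÷ 2.2 = 120.9091 kg; height = 60 × 2.54 = 152.4 cm.
Harris-Benedict: BMR = 66.47 + 13.75(120.9091) + 5.003(152.4) − 6.755(55) = 2119.9022 kcal/day.
TEE = BMR × activity factor = 2119.9022 × 1.2 = 2543.8826 kcal/day.
Apply stress factor: 2543.8826 × 1.3 = 3307.0474 kcal/day.

3307 kilocalories/d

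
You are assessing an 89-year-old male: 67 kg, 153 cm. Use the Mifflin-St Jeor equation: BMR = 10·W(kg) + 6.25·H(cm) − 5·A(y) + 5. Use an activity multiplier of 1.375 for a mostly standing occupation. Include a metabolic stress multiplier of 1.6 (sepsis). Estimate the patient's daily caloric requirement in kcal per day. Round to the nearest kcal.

Mifflin-St Jeor (male): BMR = 10(67) + 6.25(153) − 5(89) + 5 = 670 + 956.25 − 445 + 5 = 1186.25 kcal/day.
TEE = BMR × activity factor = 1186.25 × 1.375 = 1631.0938 kcal/day.
Apply stress factor: 1631.0938 × 1.6 = 2609.75 kcal/day.

2610 kcal per day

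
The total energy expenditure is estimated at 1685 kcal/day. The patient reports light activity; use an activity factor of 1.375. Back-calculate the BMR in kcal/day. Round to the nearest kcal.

BMR = TEE ÷ activity factor = 1685 ÷ 1.375 = 1225.4545 kcal/day.

1225 kcal/day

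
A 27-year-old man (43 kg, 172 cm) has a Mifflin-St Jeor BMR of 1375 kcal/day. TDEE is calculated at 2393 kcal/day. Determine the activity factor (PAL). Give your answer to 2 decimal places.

Activity factor = TEE ÷ BMR = 2393 ÷ 1375 = 1.74.

1.74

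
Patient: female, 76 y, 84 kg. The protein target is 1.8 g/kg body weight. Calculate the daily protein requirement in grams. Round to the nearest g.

Protein = 1.8 g/kg × 84 kg = 151.2 g/day.

151 g/day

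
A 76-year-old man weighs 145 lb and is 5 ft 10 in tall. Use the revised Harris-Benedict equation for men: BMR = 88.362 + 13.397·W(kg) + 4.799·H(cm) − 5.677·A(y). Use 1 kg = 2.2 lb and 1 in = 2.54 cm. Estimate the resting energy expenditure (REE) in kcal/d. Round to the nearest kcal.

Convert to metric: weight = 145 ÷ 2.2 = 65.9091 kg; height = (5×12 + 10) × 2.54 = 70 × 2.54 = 177.8 cm.
Harris-Benedict: BMR = 88.362 + 13.397(65.9091) + 4.799(177.8) − 5.677(76) = 1393.1563 kcal/day.

1393 kcal/d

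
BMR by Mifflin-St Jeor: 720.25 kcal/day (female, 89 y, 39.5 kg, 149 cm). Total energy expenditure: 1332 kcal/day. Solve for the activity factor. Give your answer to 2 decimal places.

1.85

Activity factor = TEE ÷ BMR = 1332 ÷ 720.25 = 1.849.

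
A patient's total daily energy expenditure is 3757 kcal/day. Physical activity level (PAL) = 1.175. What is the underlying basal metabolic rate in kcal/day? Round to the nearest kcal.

BMR = TEE ÷ activity factor = 3757 ÷ 1.175 = 3197.4468 kcal/day.

3197 kcal/day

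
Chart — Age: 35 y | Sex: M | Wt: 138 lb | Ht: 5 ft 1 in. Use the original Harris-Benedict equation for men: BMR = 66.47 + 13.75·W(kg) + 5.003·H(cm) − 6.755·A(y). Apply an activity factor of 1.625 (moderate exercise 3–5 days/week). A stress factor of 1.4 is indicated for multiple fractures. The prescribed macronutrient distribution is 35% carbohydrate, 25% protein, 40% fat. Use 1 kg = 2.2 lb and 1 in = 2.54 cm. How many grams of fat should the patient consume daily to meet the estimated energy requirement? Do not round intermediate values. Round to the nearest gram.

148 g/day

Convert to metric: weight = 138 ÷ 2.2 = 62.7273 kg; height = (5×12 + 1) × 2.54 = 61 × 2.54 = 154.94 cm.
Harris-Benedict: BMR = 66.47 + 13.75(62.7273) + 5.003(154.94) − 6.755(35) = 1467.7098 kcal/day.
TEE = 1467.7098 × 1.625 = 2385.0285 kcal/day.
With stress factor 1.4: 2385.0285 × 1.4 = 3339.0398 kcal/day.
Fat energy = 40% × 3339.0398 = 1335.6159 kcal.
Fat = 1335.6159 ÷ 9 kcal/g = 148.4018 g.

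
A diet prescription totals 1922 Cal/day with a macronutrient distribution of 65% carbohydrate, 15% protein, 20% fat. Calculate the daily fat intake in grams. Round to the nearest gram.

Fat energy = 20% × 1922 = 384.4 kcal.
At 9 kcal/g: 384.4 ÷ 9 = 42.7111 g.

43 g/day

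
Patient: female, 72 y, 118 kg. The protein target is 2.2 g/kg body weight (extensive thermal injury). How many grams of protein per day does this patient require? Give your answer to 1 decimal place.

Protein = 2.2 g/kg × 118 kg = 259.6 g/day.

259.6 g/day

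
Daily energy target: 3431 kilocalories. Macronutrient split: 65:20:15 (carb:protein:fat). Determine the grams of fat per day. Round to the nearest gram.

57 g/day

Fat energy = 15% × 3431 = 514.65 kcal.
At 9 kcal/g: 514.65 ÷ 9 = 57.1833 g.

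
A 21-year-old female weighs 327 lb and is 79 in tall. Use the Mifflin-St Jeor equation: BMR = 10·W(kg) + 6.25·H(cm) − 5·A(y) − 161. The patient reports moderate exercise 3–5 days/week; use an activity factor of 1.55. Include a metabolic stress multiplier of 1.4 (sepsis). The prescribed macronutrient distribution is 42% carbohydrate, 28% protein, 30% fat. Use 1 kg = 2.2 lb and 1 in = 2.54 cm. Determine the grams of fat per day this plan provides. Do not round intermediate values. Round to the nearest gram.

179 g/day

Convert to metric: weight = 327 ÷ 2.2 = 148.6364 kg; height = 79 × 2.54 = 200.66 cm.
Mifflin-St Jeor (female): BMR = 10(148.6364) + 6.25(200.66) − 5(21) − 161 = 1486.3636 + 1254.125 − 105 − 161 = 2474.4886 kcal/day.
TEE = 2474.4886 × 1.55 = 3835.4574 kcal/day.
With stress factor 1.4: 3835.4574 × 1.4 = 5369.6403 kcal/day.
Fat energy = 30% × 5369.6403 = 1610.8921 kcal.
Fat = 1610.8921 ÷ 9 kcal/g = 178.988 g.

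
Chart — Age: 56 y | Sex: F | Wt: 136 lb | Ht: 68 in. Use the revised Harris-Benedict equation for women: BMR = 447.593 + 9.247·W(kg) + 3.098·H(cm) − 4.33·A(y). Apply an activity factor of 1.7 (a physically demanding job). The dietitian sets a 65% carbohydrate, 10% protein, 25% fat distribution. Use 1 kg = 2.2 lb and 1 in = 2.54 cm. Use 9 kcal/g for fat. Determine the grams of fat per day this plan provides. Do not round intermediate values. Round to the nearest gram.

62 g/day

Convert to metric: weight = 136 ÷ 2.2 = 61.8182 kg; height = 68 × 2.54 = 172.72 cm.
Harris-Benedict: BMR = 447.593 + 9.247(61.8182) + 3.098(172.72) − 4.33(56) = 1311.8323 kcal/day.
TEE = 1311.8323 × 1.7 = 2230.1149 kcal/day.
Fat energy = 25% × 2230.1149 = 557.5287 kcal.
Fat = 557.5287 ÷ 9 kcal/g = 61.9476 g.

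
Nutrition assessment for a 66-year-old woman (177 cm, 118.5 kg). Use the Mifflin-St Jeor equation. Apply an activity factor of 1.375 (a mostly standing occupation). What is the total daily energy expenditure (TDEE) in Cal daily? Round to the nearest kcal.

Mifflin-St Jeor (female): BMR = 10(118.5) + 6.25(177) − 5(66) − 161 = 1185 + 1106.25 − 330 − 161 = 1800.25 kcal/day.
TEE = BMR × activity factor = 1800.25 × 1.375 = 2475.3438 kcal/day.

2475 Cal daily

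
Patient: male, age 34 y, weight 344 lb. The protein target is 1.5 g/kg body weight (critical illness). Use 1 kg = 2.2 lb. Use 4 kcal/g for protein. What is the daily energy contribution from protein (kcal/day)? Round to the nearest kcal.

Weight in kg = 344 ÷ 2.2 = 156.3636 kg.
Protein = 1.5 g/kg × 156.3636 kg = 234.5455 g/day.
Protein energy = 234.5455 g × 4 kcal/g = 938.1818 kcal/day.

938 kcal/day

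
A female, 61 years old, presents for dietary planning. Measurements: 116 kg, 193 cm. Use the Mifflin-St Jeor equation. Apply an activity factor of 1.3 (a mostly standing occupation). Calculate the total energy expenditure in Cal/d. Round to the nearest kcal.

2470 Cal/d

Mifflin-St Jeor (female): BMR = 10(116) + 6.25(193) − 5(61) − 161 = 1160 + 1206.25 − 305 − 161 = 1900.25 kcal/day.
TEE = BMR × activity factor = 1900.25 × 1.3 = 2470.325 kcal/day.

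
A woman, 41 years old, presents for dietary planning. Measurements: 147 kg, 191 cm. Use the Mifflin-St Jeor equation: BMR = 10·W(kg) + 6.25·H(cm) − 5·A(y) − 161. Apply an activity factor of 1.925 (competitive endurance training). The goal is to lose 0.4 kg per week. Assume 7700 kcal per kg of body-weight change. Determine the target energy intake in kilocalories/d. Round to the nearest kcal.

3983 kilocalories/d

Mifflin-St Jeor (female): BMR = 10(147) + 6.25(191) − 5(41) − 161 = 1470 + 1193.75 − 205 − 161 = 2297.75 kcal/day.
TEE = 2297.75 × 1.925 = 4423.1688 kcal/day.
Required daily deficit = 0.4 × 7700 ÷ 7 = 440 kcal/day.
Target intake = 4423.1688 − 440 = 3983.1688 kcal/day.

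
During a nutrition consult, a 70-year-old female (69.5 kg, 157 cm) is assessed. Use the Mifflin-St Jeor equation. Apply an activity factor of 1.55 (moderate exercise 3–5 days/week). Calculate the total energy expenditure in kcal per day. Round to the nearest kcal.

1806 kcal per day

Mifflin-St Jeor (female): BMR = 10(69.5) + 6.25(157) − 5(70) − 161 = 695 + 981.25 − 350 − 161 = 1165.25 kcal/day.
TEE = BMR × activity factor = 1165.25 × 1.55 = 1806.1375 kcal/day.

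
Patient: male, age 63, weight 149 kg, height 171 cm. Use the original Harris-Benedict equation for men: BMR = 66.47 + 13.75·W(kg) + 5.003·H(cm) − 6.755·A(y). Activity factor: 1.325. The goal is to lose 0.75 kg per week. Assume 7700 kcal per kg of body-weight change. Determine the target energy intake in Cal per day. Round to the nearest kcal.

2547 Cal per day

Harris-Benedict: BMR = 66.47 + 13.75(149) + 5.003(171) − 6.755(63) = 2545.168 kcal/day.
TEE = 2545.168 × 1.325 = 3372.3476 kcal/day.
Required daily deficit = 0.75 × 7700 ÷ 7 = 825 kcal/day.
Target intake = 3372.3476 − 825 = 2547.3476 kcal/day.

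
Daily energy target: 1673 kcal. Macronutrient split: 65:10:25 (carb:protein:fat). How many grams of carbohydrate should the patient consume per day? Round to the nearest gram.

Carbohydrate energy = 65% × 1673 = 1087.45 kcal.
At 4 kcal/g: 1087.45 ÷ 4 = 271.8625 g.

272 g/day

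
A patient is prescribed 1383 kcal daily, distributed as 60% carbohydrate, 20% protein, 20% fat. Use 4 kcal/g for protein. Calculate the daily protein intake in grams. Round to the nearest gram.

Protein energy = 20% × 1383 = 276.6 kcal.
At 4 kcal/g: 276.6 ÷ 4 = 69.15 g.

69 g/day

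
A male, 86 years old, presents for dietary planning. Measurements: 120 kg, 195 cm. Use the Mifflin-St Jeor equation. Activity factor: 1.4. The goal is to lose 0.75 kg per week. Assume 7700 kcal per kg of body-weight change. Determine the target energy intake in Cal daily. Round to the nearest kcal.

1966 Cal daily

Mifflin-St Jeor (male): BMR = 10(120) + 6.25(195) − 5(86) + 5 = 1200 + 1218.75 − 430 + 5 = 1993.75 kcal/day.
TEE = 1993.75 × 1.4 = 2791.25 kcal/day.
Required daily deficit = 0.75 × 7700 ÷ 7 = 825 kcal/day.
Target intake = 2791.25 − 825 = 1966.25 kcal/day.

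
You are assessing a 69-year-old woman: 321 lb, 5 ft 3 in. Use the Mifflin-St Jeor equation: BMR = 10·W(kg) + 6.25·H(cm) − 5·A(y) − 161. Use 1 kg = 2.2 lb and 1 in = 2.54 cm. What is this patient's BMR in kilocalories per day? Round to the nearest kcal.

1953 kilocalories per day

Convert to metric: weight = 321 ÷ 2.2 = 145.9091 kg; height = (5×12 + 3) × 2.54 = 63 × 2.54 = 160.02 cm.
Mifflin-St Jeor (female): BMR = 10(145.9091) + 6.25(160.02) − 5(69) − 161 = 1459.0909 + 1000.125 − 345 − 161 = 1953.2159 kcal/day.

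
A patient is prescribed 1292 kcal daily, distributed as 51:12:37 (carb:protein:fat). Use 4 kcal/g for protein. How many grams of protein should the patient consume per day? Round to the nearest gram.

Protein energy = 12% × 1292 = 155.04 kcal.
At 4 kcal/g: 155.04 ÷ 4 = 38.76 g.

39 g/day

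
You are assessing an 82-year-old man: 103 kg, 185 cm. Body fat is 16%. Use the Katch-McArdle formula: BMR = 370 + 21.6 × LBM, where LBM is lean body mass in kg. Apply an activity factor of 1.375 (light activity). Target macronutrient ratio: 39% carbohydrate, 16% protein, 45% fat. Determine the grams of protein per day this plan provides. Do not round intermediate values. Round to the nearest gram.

123 g/day

LBM = 103 × (1 − 0.16) = 86.52 kg. Katch-McArdle: BMR = 370 + 21.6 × 86.52 = 2238.832 kcal/day.
TEE = 2238.832 × 1.375 = 3078.394 kcal/day.
Protein energy = 16% × 3078.394 = 492.543 kcal.
Protein = 492.543 ÷ 4 kcal/g = 123.1358 g.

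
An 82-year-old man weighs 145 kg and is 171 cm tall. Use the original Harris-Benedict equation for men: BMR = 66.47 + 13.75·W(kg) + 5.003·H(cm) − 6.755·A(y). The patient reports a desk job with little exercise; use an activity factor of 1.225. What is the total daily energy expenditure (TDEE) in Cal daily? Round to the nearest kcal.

Harris-Benedict: BMR = 66.47 + 13.75(145) + 5.003(171) − 6.755(82) = 2361.823 kcal/day.
TEE = BMR × activity factor = 2361.823 × 1.225 = 2893.2332 kcal/day.

2893 Cal daily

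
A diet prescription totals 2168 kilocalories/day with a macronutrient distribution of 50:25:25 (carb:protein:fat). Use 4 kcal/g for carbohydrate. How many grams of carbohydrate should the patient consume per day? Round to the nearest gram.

271 g/day

Carbohydrate energy = 50% × 2168 = 1084 kcal.
At 4 kcal/g: 1084 ÷ 4 = 271 g.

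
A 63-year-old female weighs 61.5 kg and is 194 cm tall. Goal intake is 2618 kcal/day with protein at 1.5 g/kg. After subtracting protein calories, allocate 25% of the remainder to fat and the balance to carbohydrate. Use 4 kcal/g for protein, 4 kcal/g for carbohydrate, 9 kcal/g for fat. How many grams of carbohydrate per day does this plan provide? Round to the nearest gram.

Protein = 1.5 × 61.5 = 92.25 g → 92.25 × 4 = 369 kcal.
Non-protein calories = 2618 − 369 = 2249 kcal.
Fat: 25% × 2249 = 562.25 kcal; carbohydrate: 1686.75 kcal.
Carbohydrate: 1686.75 kcal ÷ 4 kcal/g = 421.6875 g.

422 g/day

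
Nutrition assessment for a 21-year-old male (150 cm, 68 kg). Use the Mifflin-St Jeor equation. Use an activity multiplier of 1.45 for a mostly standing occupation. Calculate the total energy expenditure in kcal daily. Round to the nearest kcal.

Mifflin-St Jeor (male): BMR = 10(68) + 6.25(150) − 5(21) + 5 = 680 + 937.5 − 105 + 5 = 1517.5 kcal/day.
TEE = BMR × activity factor = 1517.5 × 1.45 = 2200.375 kcal/day.

2200 kcal daily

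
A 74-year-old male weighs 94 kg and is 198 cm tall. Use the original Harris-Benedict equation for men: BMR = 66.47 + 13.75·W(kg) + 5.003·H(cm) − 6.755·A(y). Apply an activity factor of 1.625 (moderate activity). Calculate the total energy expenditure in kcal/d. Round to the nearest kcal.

3006 kcal/d

Harris-Benedict: BMR = 66.47 + 13.75(94) + 5.003(198) − 6.755(74) = 1849.694 kcal/day.
TEE = BMR × activity factor = 1849.694 × 1.625 = 3005.7528 kcal/day.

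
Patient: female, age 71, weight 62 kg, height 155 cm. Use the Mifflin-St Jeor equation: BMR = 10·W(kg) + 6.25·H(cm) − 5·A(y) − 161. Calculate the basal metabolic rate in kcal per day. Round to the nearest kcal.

Mifflin-St Jeor (female): BMR = 10(62) + 6.25(155) − 5(71) − 161 = 620 + 968.75 − 355 − 161 = 1072.75 kcal/day.

1073 kcal per day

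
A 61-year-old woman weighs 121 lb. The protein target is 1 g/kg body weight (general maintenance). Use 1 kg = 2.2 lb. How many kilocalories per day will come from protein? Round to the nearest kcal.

220 kcal/day

Weight in kg = 121 ÷ 2.2 = 55 kg.
Protein = 1 g/kg × 55 kg = 55 g/day.
Protein energy = 55 g × 4 kcal/g = 220 kcal/day.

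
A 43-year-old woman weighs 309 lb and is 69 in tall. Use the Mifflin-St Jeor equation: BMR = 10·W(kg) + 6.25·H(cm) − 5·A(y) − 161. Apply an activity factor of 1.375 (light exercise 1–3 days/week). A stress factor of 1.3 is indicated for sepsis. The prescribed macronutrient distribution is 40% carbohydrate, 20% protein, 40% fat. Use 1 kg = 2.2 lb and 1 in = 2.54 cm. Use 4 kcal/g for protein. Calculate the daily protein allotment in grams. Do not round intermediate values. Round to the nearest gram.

Convert to metric: weight = 309 ÷ 2.2 = 140.4545 kg; height = 69 × 2.54 = 175.26 cm.
Mifflin-St Jeor (female): BMR = 10(140.4545) + 6.25(175.26) − 5(43) − 161 = 1404.5455 + 1095.375 − 215 − 161 = 2123.9205 kcal/day.
TEE = 2123.9205 × 1.375 = 2920.3906 kcal/day.
With stress factor 1.3: 2920.3906 × 1.3 = 3796.5078 kcal/day.
Protein energy = 20% × 3796.5078 = 759.3016 kcal.
Protein = 759.3016 ÷ 4 kcal/g = 189.8254 g.

190 g/day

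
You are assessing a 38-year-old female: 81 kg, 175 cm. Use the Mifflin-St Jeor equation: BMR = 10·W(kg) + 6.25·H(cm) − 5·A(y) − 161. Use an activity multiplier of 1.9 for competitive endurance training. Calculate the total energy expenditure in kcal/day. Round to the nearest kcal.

2950 kcal/day

Mifflin-St Jeor (female): BMR = 10(81) + 6.25(175) − 5(38) − 161 = 810 + 1093.75 − 190 − 161 = 1552.75 kcal/day.
TEE = BMR × activity factor = 1552.75 × 1.9 = 2950.225 kcal/day.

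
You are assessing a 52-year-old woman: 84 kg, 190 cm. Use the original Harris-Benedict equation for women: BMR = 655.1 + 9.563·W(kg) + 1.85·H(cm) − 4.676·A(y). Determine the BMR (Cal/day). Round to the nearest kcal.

1567 Cal/day

Harris-Benedict: BMR = 655.1 + 9.563(84) + 1.85(190) − 4.676(52) = 1566.74 kcal/day.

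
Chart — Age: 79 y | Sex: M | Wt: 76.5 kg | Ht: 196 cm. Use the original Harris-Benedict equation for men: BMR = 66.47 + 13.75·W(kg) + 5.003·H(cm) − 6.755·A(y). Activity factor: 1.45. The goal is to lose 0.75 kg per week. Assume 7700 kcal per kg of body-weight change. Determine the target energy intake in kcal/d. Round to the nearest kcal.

1445 kcal/d

Harris-Benedict: BMR = 66.47 + 13.75(76.5) + 5.003(196) − 6.755(79) = 1565.288 kcal/day.
TEE = 1565.288 × 1.45 = 2269.6676 kcal/day.
Required daily deficit = 0.75 × 7700 ÷ 7 = 825 kcal/day.
Target intake = 2269.6676 − 825 = 1444.6676 kcal/day.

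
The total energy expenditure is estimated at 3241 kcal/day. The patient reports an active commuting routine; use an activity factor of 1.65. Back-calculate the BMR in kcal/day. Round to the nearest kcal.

BMR = TEE ÷ activity factor = 3241 ÷ 1.65 = 1964.2424 kcal/day.

1964 kcal/day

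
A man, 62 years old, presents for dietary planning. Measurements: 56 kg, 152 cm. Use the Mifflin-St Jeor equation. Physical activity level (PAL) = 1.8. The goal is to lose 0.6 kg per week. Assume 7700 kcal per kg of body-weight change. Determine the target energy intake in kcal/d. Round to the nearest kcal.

1509 kcal/d

Mifflin-St Jeor (male): BMR = 10(56) + 6.25(152) − 5(62) + 5 = 560 + 950 − 310 + 5 = 1205 kcal/day.
TEE = 1205 × 1.8 = 2169 kcal/day.
Required daily deficit = 0.6 × 7700 ÷ 7 = 660 kcal/day.
Target intake = 2169 − 660 = 1509 kcal/day.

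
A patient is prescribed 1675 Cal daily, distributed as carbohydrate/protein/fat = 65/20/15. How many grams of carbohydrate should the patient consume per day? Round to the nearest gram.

Carbohydrate energy = 65% × 1675 = 1088.75 kcal.
At 4 kcal/g: 1088.75 ÷ 4 = 272.1875 g.

272 g/day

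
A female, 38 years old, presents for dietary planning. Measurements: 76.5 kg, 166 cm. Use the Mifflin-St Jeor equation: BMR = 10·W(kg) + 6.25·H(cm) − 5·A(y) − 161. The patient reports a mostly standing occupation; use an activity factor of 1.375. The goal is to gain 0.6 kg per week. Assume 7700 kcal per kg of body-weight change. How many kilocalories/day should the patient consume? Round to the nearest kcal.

2656 kilocalories/day

Mifflin-St Jeor (female): BMR = 10(76.5) + 6.25(166) − 5(38) − 161 = 765 + 1037.5 − 190 − 161 = 1451.5 kcal/day.
TEE = 1451.5 × 1.375 = 1995.8125 kcal/day.
Required daily surplus = 0.6 × 7700 ÷ 7 = 660 kcal/day.
Target intake = 1995.8125 + 660 = 2655.8125 kcal/day.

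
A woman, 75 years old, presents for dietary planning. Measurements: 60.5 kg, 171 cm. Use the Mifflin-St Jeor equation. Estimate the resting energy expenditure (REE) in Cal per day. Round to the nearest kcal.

Mifflin-St Jeor (female): BMR = 10(60.5) + 6.25(171) − 5(75) − 161 = 605 + 1068.75 − 375 − 161 = 1137.75 kcal/day.

1138 Cal per day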